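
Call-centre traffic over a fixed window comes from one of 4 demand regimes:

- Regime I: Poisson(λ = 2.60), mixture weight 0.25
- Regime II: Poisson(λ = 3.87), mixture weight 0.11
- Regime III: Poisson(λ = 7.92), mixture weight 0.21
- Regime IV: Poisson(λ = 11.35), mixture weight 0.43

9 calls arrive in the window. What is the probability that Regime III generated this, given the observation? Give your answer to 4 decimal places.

Apply Bayes' rule: the posterior for each component is proportional to its prior times its likelihood at x.
Component likelihoods at x = 9 calls:
  f_I = e^(−2.60)·2.60^9/9! = 0.0011113
  f_II = e^(−3.87)·3.87^9/9! = 0.0111922
  f_III = e^(−7.92)·7.92^9/9! = 0.122787
  f_IV = e^(−11.35)·11.35^9/9! = 0.101381
Multiply by the mixture weights:
  w_I·f_I = 0.25 × 0.0011113 = 0.000277825
  w_II·f_II = 0.11 × 0.0111922 = 0.00123114
  w_III·f_III = 0.21 × 0.122787 = 0.0257852
  w_IV·f_IV = 0.43 × 0.101381 = 0.0435939
Evidence: 0.000277825 + 0.00123114 + 0.0257852 + 0.0435939 = 0.0708881
Responsibility of Regime III: 0.0257852 / 0.0708881 ≈ 0.3637

0.3637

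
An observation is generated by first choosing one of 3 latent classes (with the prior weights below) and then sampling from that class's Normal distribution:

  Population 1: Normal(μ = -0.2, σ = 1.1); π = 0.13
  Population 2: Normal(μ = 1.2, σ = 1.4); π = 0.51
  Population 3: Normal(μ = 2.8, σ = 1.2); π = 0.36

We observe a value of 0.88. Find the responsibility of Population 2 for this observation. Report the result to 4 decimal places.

0.6941

Posterior ∝ prior × likelihood, so P(k | x) ∝ P(Z=k) f_k(x); normalise over all components.
Normal densities:
  L_1 = 0.223972
  L_2 = 0.277611
  L_3 = 0.092434
Unnormalised posteriors:
  P(Z=1)·L_1 = 0.13 × 0.223972 = 0.0291164
  P(Z=2)·L_2 = 0.51 × 0.277611 = 0.141582
  P(Z=3)·L_3 = 0.36 × 0.092434 = 0.0332763
Normaliser: 0.0291164 + 0.141582 + 0.0332763 = 0.203974
P(Population 2 | data) = 0.141582 / 0.203974 ≈ 0.6941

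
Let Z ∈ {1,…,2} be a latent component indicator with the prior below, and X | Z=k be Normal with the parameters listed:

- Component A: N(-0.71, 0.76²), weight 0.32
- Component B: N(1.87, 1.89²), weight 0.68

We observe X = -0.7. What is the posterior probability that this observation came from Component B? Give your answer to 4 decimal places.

P(component k | x) = w_k·f_k(x) / marginal(x), where marginal(x) = Σ_j w_j·f_j(x).
Component likelihoods at x = -0.7:
  p_A = (1/(0.76·√(2π)))·exp(−(-0.7−-0.71)²/(2·0.76²)) = 0.524924·exp(-0.00009) = 0.524879
  p_B = (1/(1.89·√(2π)))·exp(−(-0.7−1.87)²/(2·1.89²)) = 0.211081·exp(-0.92451) = 0.0837409
Prior × likelihood for each component:
  w_A·p_A = 0.32 × 0.524879 = 0.167961
  w_B·p_B = 0.68 × 0.0837409 = 0.0569438
Marginal: 0.167961 + 0.0569438 = 0.224905
So the posterior for Component B is 0.0569438 / 0.224905 ≈ 0.2532.

0.2532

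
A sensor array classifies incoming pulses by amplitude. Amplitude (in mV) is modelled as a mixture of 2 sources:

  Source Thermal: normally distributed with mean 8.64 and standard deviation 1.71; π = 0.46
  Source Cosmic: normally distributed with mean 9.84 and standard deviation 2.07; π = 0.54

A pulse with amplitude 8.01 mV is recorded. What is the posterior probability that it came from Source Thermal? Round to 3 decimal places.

0.587

P(component k | x) = π_k·f_k(x) / marginal(x), where marginal(x) = Σ_j π_j·f_j(x).
Evaluate each component's likelihood at the observed value:
  f_Thermal = (1/(1.71·√(2π)))·exp(−(8.01−8.64)²/(2·1.71²)) = 0.233300·exp(-0.06787) = 0.217992
  f_Cosmic = (1/(2.07·√(2π)))·exp(−(8.01−9.84)²/(2·2.07²)) = 0.192726·exp(-0.39078) = 0.130385
Multiply by the mixture weights:
  π_Thermal·f_Thermal = 0.46 × 0.217992 = 0.100276
  π_Cosmic·f_Cosmic = 0.54 × 0.130385 = 0.0704077
Marginal: 0.100276 + 0.0704077 = 0.170684
P(Source Thermal | the observation) ≈ 0.587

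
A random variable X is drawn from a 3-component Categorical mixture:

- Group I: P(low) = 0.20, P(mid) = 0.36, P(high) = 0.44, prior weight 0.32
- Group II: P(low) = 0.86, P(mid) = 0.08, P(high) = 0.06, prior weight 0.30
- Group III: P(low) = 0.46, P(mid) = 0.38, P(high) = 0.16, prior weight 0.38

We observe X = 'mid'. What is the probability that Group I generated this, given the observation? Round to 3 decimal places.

0.406

The responsibility of component k is π_k f_k(x) divided by Σ_j π_j f_j(x).
Evaluate each component's likelihood at the observed value:
  p_I = 0.36
  p_II = 0.08
  p_III = 0.38
Unnormalised posteriors:
  π_I·p_I = 0.32 × 0.36 = 0.1152
  π_II·p_II = 0.30 × 0.08 = 0.024
  π_III·p_III = 0.38 × 0.38 = 0.1444
Marginal: 0.1152 + 0.024 + 0.1444 = 0.2836
P(Group I | 'mid') ≈ 0.406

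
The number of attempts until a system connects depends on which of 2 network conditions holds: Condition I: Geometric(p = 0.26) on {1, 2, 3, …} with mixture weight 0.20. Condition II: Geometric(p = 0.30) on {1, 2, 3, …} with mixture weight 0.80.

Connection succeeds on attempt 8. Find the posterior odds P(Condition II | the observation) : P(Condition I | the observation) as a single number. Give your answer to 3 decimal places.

3.128

Since P(k|x) ∝ π_k f_k(x), the posterior odds are π_i f_i(x) / (π_j f_j(x)).
Evaluate each component's likelihood at the observed value:
  f_I = 0.26·(1−0.26)^7 = 0.26·0.121513 = 0.0315933
  f_II = 0.30·(1−0.30)^7 = 0.30·0.0823543 = 0.0247063
0.019765 / 0.00631867 ≈ 3.128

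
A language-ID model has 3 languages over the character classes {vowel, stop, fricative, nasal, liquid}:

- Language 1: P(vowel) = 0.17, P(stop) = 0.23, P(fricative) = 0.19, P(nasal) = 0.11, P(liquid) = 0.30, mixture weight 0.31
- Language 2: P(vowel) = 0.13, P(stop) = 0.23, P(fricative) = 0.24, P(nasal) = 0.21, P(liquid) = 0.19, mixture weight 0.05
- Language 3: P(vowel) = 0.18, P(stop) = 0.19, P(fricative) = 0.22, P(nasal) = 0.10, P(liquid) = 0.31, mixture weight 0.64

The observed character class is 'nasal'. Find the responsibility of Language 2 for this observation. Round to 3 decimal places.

0.097

The responsibility of component k is π_k f_k(x) divided by Σ_j π_j f_j(x).
Component likelihoods at x = 'nasal':
  p_1 = 0.11
  p_2 = 0.21
  p_3 = 0.1
Prior × likelihood for each component:
  π_1·p_1 = 0.31 × 0.11 = 0.0341
  π_2·p_2 = 0.05 × 0.21 = 0.0105
  π_3·p_3 = 0.64 × 0.1 = 0.064
Sum: 0.0341 + 0.0105 + 0.064 = 0.1086
Responsibility of Language 2: 0.0105 / 0.1086 ≈ 0.097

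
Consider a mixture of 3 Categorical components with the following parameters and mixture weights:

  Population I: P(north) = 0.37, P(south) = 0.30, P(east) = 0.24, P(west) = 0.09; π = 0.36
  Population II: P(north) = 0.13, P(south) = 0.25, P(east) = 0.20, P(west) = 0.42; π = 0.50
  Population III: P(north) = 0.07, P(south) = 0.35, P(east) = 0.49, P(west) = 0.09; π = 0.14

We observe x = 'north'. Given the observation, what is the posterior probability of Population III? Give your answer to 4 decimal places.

P(component k | x) = w_k·f_k(x) / marginal(x), where marginal(x) = Σ_j w_j·f_j(x).
Component likelihoods at x = 'north':
  L_I = P(north | comp) = 0.37
  L_II = P(north | comp) = 0.13
  L_III = P(north | comp) = 0.07
Prior × likelihood for each component:
  w_I·L_I = 0.36 × 0.37 = 0.1332
  w_II·L_II = 0.50 × 0.13 = 0.065
  w_III·L_III = 0.14 × 0.07 = 0.0098
Sum: 0.1332 + 0.065 + 0.0098 = 0.208
P(Population III | data) ≈ 0.0471

0.0471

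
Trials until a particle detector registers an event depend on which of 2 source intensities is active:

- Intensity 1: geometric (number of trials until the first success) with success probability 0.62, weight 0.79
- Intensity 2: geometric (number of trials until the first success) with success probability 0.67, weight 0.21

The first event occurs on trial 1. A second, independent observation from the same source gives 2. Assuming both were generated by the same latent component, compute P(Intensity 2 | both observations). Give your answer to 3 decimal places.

P(component k | x) = P(Z=k)·f_k(x) / marginal(x), where marginal(x) = Σ_j P(Z=j)·f_j(x).
Since both observations come from the same component, the likelihood for component k is f_k(x₁)·f_k(x₂).
  p_1 = [0.62] × [0.2356] = 0.146072
  p_2 = [0.67] × [0.2211] = 0.148137
Weight by the priors:
  P(Z=1)·p_1 = 0.79 × 0.146072 = 0.115397
  P(Z=2)·p_2 = 0.21 × 0.148137 = 0.0311088
Denominator: 0.115397 + 0.0311088 = 0.146506
P(Intensity 2 | x₁,x₂) = 0.0311088 / 0.146506 ≈ 0.212

0.212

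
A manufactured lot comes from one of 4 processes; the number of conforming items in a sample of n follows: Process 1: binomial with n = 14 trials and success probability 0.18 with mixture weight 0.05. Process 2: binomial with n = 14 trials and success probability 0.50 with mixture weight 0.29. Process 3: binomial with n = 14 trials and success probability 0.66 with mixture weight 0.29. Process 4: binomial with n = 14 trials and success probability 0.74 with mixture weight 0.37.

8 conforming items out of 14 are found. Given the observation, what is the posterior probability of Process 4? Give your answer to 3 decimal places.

0.233

The responsibility of component k is π_k f_k(x) divided by Σ_j π_j f_j(x).
Evaluate each component's likelihood at the observed value:
  p_1 = 0.00100605
  p_2 = 0.183289
  p_3 = 0.167025
  p_4 = 0.083416
Multiply by the mixture weights:
  π_1·p_1 = 0.05 × 0.00100605 = 5.03024e-05
  π_2·p_2 = 0.29 × 0.183289 = 0.0531537
  π_3·p_3 = 0.29 × 0.167025 = 0.0484371
  π_4·p_4 = 0.37 × 0.083416 = 0.0308639
Marginal: 5.03024e-05 + 0.0531537 + 0.0484371 + 0.0308639 = 0.132505
P(Process 4 | the observation) = 0.0308639 / 0.132505 ≈ 0.233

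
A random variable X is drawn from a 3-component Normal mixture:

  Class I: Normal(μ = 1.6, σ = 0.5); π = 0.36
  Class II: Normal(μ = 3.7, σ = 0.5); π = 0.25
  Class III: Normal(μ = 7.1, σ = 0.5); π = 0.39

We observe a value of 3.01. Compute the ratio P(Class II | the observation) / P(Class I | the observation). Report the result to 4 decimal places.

14.2871

Posterior odds = (w_i f_i(x)) / (w_j f_j(x)); the normalising sum cancels.
Component likelihoods at x = 3.01:
  L_I = (1/(0.5·√(2π)))·exp(−(3.01−1.6)²/(2·0.5²)) = 0.797885·exp(-3.97620) = 0.0149657
  L_II = (1/(0.5·√(2π)))·exp(−(3.01−3.7)²/(2·0.5²)) = 0.797885·exp(-0.95220) = 0.307897
  L_III = (1/(0.5·√(2π)))·exp(−(3.01−7.1)²/(2·0.5²)) = 0.797885·exp(-33.45620) = 2.35558e-15
Posterior odds = (w_II·L_II) / (w_I·L_I) = (0.25·0.307897) / (0.36·0.0149657) = 0.0769741 / 0.00538767 ≈ 14.2871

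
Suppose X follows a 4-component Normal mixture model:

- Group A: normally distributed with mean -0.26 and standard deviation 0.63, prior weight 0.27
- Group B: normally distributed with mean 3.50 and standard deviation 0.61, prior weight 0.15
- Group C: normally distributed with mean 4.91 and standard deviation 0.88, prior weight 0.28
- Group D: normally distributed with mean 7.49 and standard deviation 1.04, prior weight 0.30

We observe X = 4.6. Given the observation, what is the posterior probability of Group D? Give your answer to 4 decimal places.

Apply Bayes' rule: the posterior for each component is proportional to its prior times its likelihood at x.
Normal densities:
  f_A = 7.56995e-14
  f_B = 0.128664
  f_C = 0.426069
  f_D = 0.00807363
Prior × likelihood for each component:
  P(Z=A)·f_A = 0.27 × 7.56995e-14 = 2.04389e-14
  P(Z=B)·f_B = 0.15 × 0.128664 = 0.0192996
  P(Z=C)·f_C = 0.28 × 0.426069 = 0.119299
  P(Z=D)·f_D = 0.30 × 0.00807363 = 0.00242209
Denominator: 2.04389e-14 + 0.0192996 + 0.119299 + 0.00242209 = 0.141021
So the posterior for Group D is 0.00242209 / 0.141021 ≈ 0.0172.

0.0172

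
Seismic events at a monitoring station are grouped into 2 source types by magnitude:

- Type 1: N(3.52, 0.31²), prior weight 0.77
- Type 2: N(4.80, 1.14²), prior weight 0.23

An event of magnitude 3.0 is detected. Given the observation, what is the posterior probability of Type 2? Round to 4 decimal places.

0.0871

By Bayes' theorem, P(k | x) = P(Z=k) f_k(x) / Σ_j P(Z=j) f_j(x).
Evaluate each component's likelihood at the observed value:
  p_1 = 0.315176
  p_2 = 0.10061
Prior × likelihood for each component:
  P(Z=1)·p_1 = 0.77 × 0.315176 = 0.242686
  P(Z=2)·p_2 = 0.23 × 0.10061 = 0.0231403
Normaliser: 0.242686 + 0.0231403 = 0.265826
P(Type 2 | the observation) = 0.0231403 / 0.265826 ≈ 0.0871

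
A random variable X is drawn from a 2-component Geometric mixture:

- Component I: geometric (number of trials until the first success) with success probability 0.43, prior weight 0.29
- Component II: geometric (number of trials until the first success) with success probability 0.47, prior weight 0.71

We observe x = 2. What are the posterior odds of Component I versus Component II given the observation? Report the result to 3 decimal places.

0.402

Posterior odds = (w_i f_i(x)) / (w_j f_j(x)); the normalising sum cancels.
Geometric probabilities:
  f_I = 0.43·(1−0.43)^1 = 0.43·0.57 = 0.2451
  f_II = 0.47·(1−0.47)^1 = 0.47·0.53 = 0.2491
Odds = (0.29/0.71) × (0.2451/0.2491) = 0.408451 × 0.983942 ≈ 0.402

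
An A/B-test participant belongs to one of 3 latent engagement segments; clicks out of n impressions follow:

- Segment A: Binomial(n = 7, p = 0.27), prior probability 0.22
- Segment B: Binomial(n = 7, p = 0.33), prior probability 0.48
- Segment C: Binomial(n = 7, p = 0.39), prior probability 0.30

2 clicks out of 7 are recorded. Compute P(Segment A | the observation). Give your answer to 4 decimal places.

The responsibility of component k is π_k f_k(x) divided by Σ_j π_j f_j(x).
Evaluate each component's likelihood at the observed value:
  p_A = C(7,2)·0.27^2·0.73^5 = 21·0.0729·0.207307 = 0.317367
  p_B = C(7,2)·0.33^2·0.67^5 = 21·0.1089·0.135013 = 0.30876
  p_C = C(7,2)·0.39^2·0.61^5 = 21·0.1521·0.0844596 = 0.269773
Multiply by the mixture weights:
  π_A·p_A = 0.22 × 0.317367 = 0.0698206
  π_B·p_B = 0.48 × 0.30876 = 0.148205
  π_C·p_C = 0.30 × 0.269773 = 0.0809318
Sum: 0.0698206 + 0.148205 + 0.0809318 = 0.298957
So the posterior for Segment A is 0.0698206 / 0.298957 ≈ 0.2335.

0.2335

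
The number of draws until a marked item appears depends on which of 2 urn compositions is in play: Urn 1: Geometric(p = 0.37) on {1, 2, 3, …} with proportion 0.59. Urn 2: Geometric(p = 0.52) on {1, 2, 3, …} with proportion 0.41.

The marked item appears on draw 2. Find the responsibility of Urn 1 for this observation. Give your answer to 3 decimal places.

Apply Bayes' rule: the posterior for each component is proportional to its prior times its likelihood at x.
Evaluate each component's likelihood at the observed value:
  p_1 = 0.37·(1−0.37)^1 = 0.37·0.63 = 0.2331
  p_2 = 0.52·(1−0.52)^1 = 0.52·0.48 = 0.2496
Weight by the priors:
  π_1·p_1 = 0.59 × 0.2331 = 0.137529
  π_2·p_2 = 0.41 × 0.2496 = 0.102336
Normaliser: 0.137529 + 0.102336 = 0.239865
P(Urn 1 | the observation) = 0.137529 / 0.239865 ≈ 0.573

0.573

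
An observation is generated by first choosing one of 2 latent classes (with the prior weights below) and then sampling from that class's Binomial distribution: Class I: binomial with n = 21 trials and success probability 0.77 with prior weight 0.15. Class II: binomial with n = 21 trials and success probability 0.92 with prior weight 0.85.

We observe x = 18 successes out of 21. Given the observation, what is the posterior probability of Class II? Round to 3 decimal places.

0.854

By Bayes' theorem, P(k | x) = π_k f_k(x) / Σ_j π_j f_j(x).
Evaluate each component's likelihood at the observed value:
  p_I = 0.14651
  p_II = 0.151811
Unnormalised posteriors:
  π_I·p_I = 0.15 × 0.14651 = 0.0219765
  π_II·p_II = 0.85 × 0.151811 = 0.129039
Sum: 0.0219765 + 0.129039 = 0.151016
P(Class II | data) ≈ 0.854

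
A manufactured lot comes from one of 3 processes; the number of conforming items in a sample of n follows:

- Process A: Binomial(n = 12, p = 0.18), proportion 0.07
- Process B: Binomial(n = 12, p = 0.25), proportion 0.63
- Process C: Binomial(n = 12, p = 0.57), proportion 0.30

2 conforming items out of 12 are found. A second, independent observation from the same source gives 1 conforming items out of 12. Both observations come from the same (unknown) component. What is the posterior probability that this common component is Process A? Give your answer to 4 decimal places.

0.2127

Apply Bayes' rule: the posterior for each component is proportional to its prior times its likelihood at x.
Since both observations come from the same component, the likelihood for component k is f_k(x₁)·f_k(x₂).
  L_A = [0.293919] × [0.243448] = 0.0715539
  L_B = [0.232293] × [0.126705] = 0.0294328
  L_C = [0.00463424] × [0.000635637] = 2.94569e-06
Multiply by the mixture weights:
  P(Z=A)·L_A = 0.07 × 0.0715539 = 0.00500878
  P(Z=B)·L_B = 0.63 × 0.0294328 = 0.0185427
  P(Z=C)·L_C = 0.30 × 2.94569e-06 = 8.83708e-07
Evidence: 0.00500878 + 0.0185427 + 8.83708e-07 = 0.0235523
P(Process A | x) = 0.00500878 / 0.0235523 ≈ 0.2127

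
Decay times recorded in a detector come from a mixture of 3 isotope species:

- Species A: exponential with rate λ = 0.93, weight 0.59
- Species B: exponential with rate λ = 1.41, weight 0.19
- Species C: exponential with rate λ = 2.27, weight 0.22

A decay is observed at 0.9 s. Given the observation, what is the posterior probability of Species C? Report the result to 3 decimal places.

0.171

The responsibility of component k is π_k f_k(x) divided by Σ_j π_j f_j(x).
Component likelihoods at x = 0.9 s:
  f_A = 0.402697
  f_B = 0.396369
  f_C = 0.294281
Prior × likelihood for each component:
  π_A·f_A = 0.59 × 0.402697 = 0.237591
  π_B·f_B = 0.19 × 0.396369 = 0.0753101
  π_C·f_C = 0.22 × 0.294281 = 0.0647418
Normaliser: 0.237591 + 0.0753101 + 0.0647418 = 0.377643
P(Species C | 0.9 s) ≈ 0.171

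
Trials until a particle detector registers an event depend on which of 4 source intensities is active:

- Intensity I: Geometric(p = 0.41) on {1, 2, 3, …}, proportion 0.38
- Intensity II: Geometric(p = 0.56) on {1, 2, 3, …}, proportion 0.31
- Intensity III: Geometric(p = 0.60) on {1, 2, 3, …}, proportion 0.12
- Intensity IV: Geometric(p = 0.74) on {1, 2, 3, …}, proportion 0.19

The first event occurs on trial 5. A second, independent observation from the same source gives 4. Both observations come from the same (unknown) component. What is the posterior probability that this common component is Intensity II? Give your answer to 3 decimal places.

0.157

P(component k | x) = π_k·f_k(x) / marginal(x), where marginal(x) = Σ_j π_j·f_j(x).
Since both observations come from the same component, the likelihood for component k is f_k(x₁)·f_k(x₂).
  p_I = [0.41·(1−0.41)^4 = 0.41·0.121174 = 0.0496812] × [0.0842054] = 0.00418342
  p_II = [0.56·(1−0.56)^4 = 0.56·0.037481 = 0.0209893] × [0.047703] = 0.00100126
  p_III = [0.60·(1−0.60)^4 = 0.60·0.0256 = 0.01536] × [0.0384] = 0.000589824
  p_IV = [0.74·(1−0.74)^4 = 0.74·0.00456976 = 0.00338162] × [0.0130062] = 4.39822e-05
Multiply by the mixture weights:
  π_I·p_I = 0.38 × 0.00418342 = 0.0015897
  π_II·p_II = 0.31 × 0.00100126 = 0.000310389
  π_III·p_III = 0.12 × 0.000589824 = 7.07789e-05
  π_IV·p_IV = 0.19 × 4.39822e-05 = 8.35662e-06
Normaliser: 0.0015897 + 0.000310389 + 7.07789e-05 + 8.35662e-06 = 0.00197923
P(Intensity II | data) = 0.000310389 / 0.00197923 ≈ 0.157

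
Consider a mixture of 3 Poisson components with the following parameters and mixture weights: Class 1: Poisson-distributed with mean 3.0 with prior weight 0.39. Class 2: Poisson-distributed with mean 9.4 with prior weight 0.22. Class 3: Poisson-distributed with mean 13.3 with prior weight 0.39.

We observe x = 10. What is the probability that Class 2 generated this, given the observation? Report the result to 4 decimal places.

0.4618

The responsibility of component k is π_k f_k(x) divided by Σ_j π_j f_j(x).
Poisson probabilities:
  p_1 = 0.000810151
  p_2 = 0.122786
  p_3 = 0.0799166
Multiply by the mixture weights:
  π_1·p_1 = 0.39 × 0.000810151 = 0.000315959
  π_2·p_2 = 0.22 × 0.122786 = 0.0270128
  π_3·p_3 = 0.39 × 0.0799166 = 0.0311675
Evidence: 0.000315959 + 0.0270128 + 0.0311675 = 0.0584962
Responsibility of Class 2: 0.0270128 / 0.0584962 ≈ 0.4618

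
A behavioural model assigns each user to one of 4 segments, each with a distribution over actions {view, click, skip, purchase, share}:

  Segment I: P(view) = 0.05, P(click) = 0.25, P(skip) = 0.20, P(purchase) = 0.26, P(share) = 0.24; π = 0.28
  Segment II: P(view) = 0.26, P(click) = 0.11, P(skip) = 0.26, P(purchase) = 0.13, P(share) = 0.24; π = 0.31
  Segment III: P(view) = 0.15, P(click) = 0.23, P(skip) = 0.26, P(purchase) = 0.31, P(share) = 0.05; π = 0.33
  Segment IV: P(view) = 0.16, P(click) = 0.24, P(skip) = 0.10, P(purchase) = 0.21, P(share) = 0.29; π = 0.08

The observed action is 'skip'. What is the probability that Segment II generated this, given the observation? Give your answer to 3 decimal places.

0.350

The responsibility of component k is P(Z=k) f_k(x) divided by Σ_j P(Z=j) f_j(x).
Categorical probabilities:
  p_I = 0.2
  p_II = 0.26
  p_III = 0.26
  p_IV = 0.1
Weight by the priors:
  P(Z=I)·p_I = 0.28 × 0.2 = 0.056
  P(Z=II)·p_II = 0.31 × 0.26 = 0.0806
  P(Z=III)·p_III = 0.33 × 0.26 = 0.0858
  P(Z=IV)·p_IV = 0.08 × 0.1 = 0.008
Sum: 0.056 + 0.0806 + 0.0858 + 0.008 = 0.2304
Responsibility of Segment II: 0.0806 / 0.2304 ≈ 0.350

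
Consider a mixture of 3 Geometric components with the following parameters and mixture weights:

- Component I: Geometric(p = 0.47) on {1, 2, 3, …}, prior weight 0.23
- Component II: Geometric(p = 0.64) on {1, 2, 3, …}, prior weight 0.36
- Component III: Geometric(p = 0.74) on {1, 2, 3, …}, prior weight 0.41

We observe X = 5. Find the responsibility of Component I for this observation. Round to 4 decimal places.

0.6187

Posterior ∝ prior × likelihood, so P(k | x) ∝ π_k f_k(x); normalise over all components.
Evaluate each component's likelihood at the observed value:
  f_I = 0.47·(1−0.47)^4 = 0.47·0.0789048 = 0.0370853
  f_II = 0.64·(1−0.64)^4 = 0.64·0.0167962 = 0.0107495
  f_III = 0.74·(1−0.74)^4 = 0.74·0.00456976 = 0.00338162
Multiply by the mixture weights:
  π_I·f_I = 0.23 × 0.0370853 = 0.00852961
  π_II·f_II = 0.36 × 0.0107495 = 0.00386984
  π_III·f_III = 0.41 × 0.00338162 = 0.00138647
Sum: 0.00852961 + 0.00386984 + 0.00138647 = 0.0137859
So the posterior for Component I is 0.00852961 / 0.0137859 ≈ 0.6187.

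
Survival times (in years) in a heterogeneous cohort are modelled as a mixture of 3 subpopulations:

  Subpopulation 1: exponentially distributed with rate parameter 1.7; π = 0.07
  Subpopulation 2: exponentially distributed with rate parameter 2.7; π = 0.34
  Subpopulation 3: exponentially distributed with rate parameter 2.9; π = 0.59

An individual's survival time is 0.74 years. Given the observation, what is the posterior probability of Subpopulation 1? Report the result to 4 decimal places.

By Bayes' theorem, P(k | x) = π_k f_k(x) / Σ_j π_j f_j(x).
Evaluate each component's likelihood at the observed value:
  f_1 = 1.7·e^(−1.7·0.74) = 1.7·e^(−1.2580) = 0.483177
  f_2 = 2.7·e^(−2.7·0.74) = 2.7·e^(−1.9980) = 0.366137
  f_3 = 2.9·e^(−2.9·0.74) = 2.9·e^(−2.1460) = 0.339158
Weight by the priors:
  π_1·f_1 = 0.07 × 0.483177 = 0.0338224
  π_2·f_2 = 0.34 × 0.366137 = 0.124487
  π_3·f_3 = 0.59 × 0.339158 = 0.200103
Evidence: 0.0338224 + 0.124487 + 0.200103 = 0.358412
P(Subpopulation 1 | x) = 0.0338224 / 0.358412 ≈ 0.0944

0.0944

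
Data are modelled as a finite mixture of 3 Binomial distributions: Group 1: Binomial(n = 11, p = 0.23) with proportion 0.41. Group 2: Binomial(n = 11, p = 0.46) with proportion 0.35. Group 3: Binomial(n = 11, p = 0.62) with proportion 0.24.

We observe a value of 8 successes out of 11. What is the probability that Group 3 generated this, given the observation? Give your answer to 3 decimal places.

The responsibility of component k is π_k f_k(x) divided by Σ_j π_j f_j(x).
Binomial probabilities:
  L_1 = C(11,8)·0.23^8·0.77^3 = 165·7.8311e-06·0.456533 = 0.000589901
  L_2 = C(11,8)·0.46^8·0.54^3 = 165·0.00200476·0.157464 = 0.0520868
  L_3 = C(11,8)·0.62^8·0.38^3 = 165·0.021834·0.054872 = 0.197683
Weight by the priors:
  π_1·L_1 = 0.41 × 0.000589901 = 0.000241859
  π_2·L_2 = 0.35 × 0.0520868 = 0.0182304
  π_3·L_3 = 0.24 × 0.197683 = 0.0474438
Sum: 0.000241859 + 0.0182304 + 0.0474438 = 0.0659161
So the posterior for Group 3 is 0.0474438 / 0.0659161 ≈ 0.720.

0.720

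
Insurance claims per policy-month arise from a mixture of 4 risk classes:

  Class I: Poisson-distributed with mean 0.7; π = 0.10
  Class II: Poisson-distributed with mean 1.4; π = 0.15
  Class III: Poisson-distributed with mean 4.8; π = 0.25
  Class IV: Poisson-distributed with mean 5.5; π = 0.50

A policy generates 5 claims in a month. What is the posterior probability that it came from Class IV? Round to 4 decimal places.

P(component k | x) = w_k·f_k(x) / marginal(x), where marginal(x) = Σ_j w_j·f_j(x).
Component likelihoods at x = 5 claims:
  p_I = 0.000695509
  p_II = 0.0110521
  p_III = 0.174748
  p_IV = 0.171401
Weight by the priors:
  w_I·p_I = 0.10 × 0.000695509 = 6.95509e-05
  w_II·p_II = 0.15 × 0.0110521 = 0.00165782
  w_III·p_III = 0.25 × 0.174748 = 0.0436869
  w_IV·p_IV = 0.50 × 0.171401 = 0.0857003
Normaliser: 6.95509e-05 + 0.00165782 + 0.0436869 + 0.0857003 = 0.131115
So the posterior for Class IV is 0.0857003 / 0.131115 ≈ 0.6536.

0.6536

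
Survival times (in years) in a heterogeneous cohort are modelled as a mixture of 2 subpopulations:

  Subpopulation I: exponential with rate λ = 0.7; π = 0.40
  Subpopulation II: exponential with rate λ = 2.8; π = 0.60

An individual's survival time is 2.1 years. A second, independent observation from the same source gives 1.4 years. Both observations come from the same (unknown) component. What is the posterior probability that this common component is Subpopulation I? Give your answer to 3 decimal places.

Apply Bayes' rule: the posterior for each component is proportional to its prior times its likelihood at x.
Since both observations come from the same component, the likelihood for component k is f_k(x₁)·f_k(x₂).
  p_I = [0.160948] × [0.262718] = 0.0422839
  p_II = [0.0078254] × [0.0555551] = 0.000434741
Unnormalised posteriors:
  w_I·p_I = 0.40 × 0.0422839 = 0.0169135
  w_II·p_II = 0.60 × 0.000434741 = 0.000260844
Evidence: 0.0169135 + 0.000260844 = 0.0171744
P(Subpopulation I | x₁,x₂) ≈ 0.985

0.985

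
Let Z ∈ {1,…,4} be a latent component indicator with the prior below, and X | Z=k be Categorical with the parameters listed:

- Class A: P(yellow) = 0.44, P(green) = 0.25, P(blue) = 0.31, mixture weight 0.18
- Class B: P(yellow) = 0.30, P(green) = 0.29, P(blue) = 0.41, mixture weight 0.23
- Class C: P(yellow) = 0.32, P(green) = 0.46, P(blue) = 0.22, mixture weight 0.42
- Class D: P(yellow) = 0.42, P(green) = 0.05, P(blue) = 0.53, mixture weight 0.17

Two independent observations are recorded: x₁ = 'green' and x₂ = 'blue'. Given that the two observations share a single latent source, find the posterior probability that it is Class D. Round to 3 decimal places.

By Bayes' theorem, P(k | x) = P(Z=k) f_k(x) / Σ_j P(Z=j) f_j(x).
Since both observations come from the same component, the likelihood for component k is f_k(x₁)·f_k(x₂).
  f_A = [P(green | comp) = 0.25] × [0.31] = 0.0775
  f_B = [P(green | comp) = 0.29] × [0.41] = 0.1189
  f_C = [P(green | comp) = 0.46] × [0.22] = 0.1012
  f_D = [P(green | comp) = 0.05] × [0.53] = 0.0265
Unnormalised posteriors:
  P(Z=A)·f_A = 0.18 × 0.0775 = 0.01395
  P(Z=B)·f_B = 0.23 × 0.1189 = 0.027347
  P(Z=C)·f_C = 0.42 × 0.1012 = 0.042504
  P(Z=D)·f_D = 0.17 × 0.0265 = 0.004505
Denominator: 0.01395 + 0.027347 + 0.042504 + 0.004505 = 0.088306
P(Class D | x) ≈ 0.051

0.051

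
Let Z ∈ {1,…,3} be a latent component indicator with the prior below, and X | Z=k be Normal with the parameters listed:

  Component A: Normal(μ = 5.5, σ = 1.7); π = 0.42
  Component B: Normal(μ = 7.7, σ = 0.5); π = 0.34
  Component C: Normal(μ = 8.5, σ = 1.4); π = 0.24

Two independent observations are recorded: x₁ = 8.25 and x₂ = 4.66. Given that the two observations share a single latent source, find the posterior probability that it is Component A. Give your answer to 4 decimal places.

P(component k | x) = π_k·f_k(x) / marginal(x), where marginal(x) = Σ_j π_j·f_j(x).
Since both observations come from the same component, the likelihood for component k is f_k(x₁)·f_k(x₂).
  f_A = [0.0634212] × [0.207704] = 0.0131728
  f_B = [0.435704] × [7.49529e-09] = 3.26573e-09
  f_C = [0.280451] × [0.00662408] = 0.00185773
Prior × likelihood for each component:
  π_A·f_A = 0.42 × 0.0131728 = 0.00553258
  π_B·f_B = 0.34 × 3.26573e-09 = 1.11035e-09
  π_C·f_C = 0.24 × 0.00185773 = 0.000445856
Normaliser: 0.00553258 + 1.11035e-09 + 0.000445856 = 0.00597844
So the posterior for Component A is 0.00553258 / 0.00597844 ≈ 0.9254.

0.9254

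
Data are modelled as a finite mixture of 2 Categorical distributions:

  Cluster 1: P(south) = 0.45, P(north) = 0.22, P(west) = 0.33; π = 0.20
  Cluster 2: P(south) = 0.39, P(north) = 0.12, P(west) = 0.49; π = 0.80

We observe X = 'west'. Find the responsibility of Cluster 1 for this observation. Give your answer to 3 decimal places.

0.144

Posterior ∝ prior × likelihood, so P(k | x) ∝ π_k f_k(x); normalise over all components.
Evaluate each component's likelihood at the observed value:
  f_1 = P(west | comp) = 0.33
  f_2 = P(west | comp) = 0.49
Multiply by the mixture weights:
  π_1·f_1 = 0.20 × 0.33 = 0.066
  π_2·f_2 = 0.80 × 0.49 = 0.392
Marginal: 0.066 + 0.392 = 0.458
Responsibility of Cluster 1: 0.066 / 0.458 ≈ 0.144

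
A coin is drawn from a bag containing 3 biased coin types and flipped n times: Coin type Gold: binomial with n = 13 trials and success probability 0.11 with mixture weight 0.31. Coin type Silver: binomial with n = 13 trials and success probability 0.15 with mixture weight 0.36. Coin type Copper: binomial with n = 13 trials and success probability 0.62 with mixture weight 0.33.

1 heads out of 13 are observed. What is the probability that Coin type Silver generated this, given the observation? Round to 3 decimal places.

The responsibility of component k is π_k f_k(x) divided by Σ_j π_j f_j(x).
Binomial probabilities:
  f_Gold = C(13,1)·0.11^1·0.89^12 = 13·0.11·0.24699 = 0.353196
  f_Silver = C(13,1)·0.15^1·0.85^12 = 13·0.15·0.142242 = 0.277371
  f_Copper = C(13,1)·0.62^1·0.38^12 = 13·0.62·9.06574e-06 = 7.30698e-05
Prior × likelihood for each component:
  π_Gold·f_Gold = 0.31 × 0.353196 = 0.109491
  π_Silver·f_Silver = 0.36 × 0.277371 = 0.0998537
  π_Copper·f_Copper = 0.33 × 7.30698e-05 = 2.4113e-05
Normaliser: 0.109491 + 0.0998537 + 2.4113e-05 = 0.209369
P(Coin type Silver | the observation) ≈ 0.477

0.477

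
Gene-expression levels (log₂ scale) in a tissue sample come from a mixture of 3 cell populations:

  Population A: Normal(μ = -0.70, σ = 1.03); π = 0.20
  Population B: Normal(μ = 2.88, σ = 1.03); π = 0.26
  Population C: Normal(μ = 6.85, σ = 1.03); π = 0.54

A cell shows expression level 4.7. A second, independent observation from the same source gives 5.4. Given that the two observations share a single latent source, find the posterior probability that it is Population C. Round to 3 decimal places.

The responsibility of component k is P(Z=k) f_k(x) divided by Σ_j P(Z=j) f_j(x).
Since both observations come from the same component, the likelihood for component k is f_k(x₁)·f_k(x₂).
  L_A = [(1/(1.03·√(2π)))·exp(−(4.7−-0.70)²/(2·1.03²)) = 0.387323·exp(-13.74305) = 4.16431e-07] × [9.37242e-09] = 3.90296e-15
  L_B = [(1/(1.03·√(2π)))·exp(−(4.7−2.88)²/(2·1.03²)) = 0.387323·exp(-1.56113) = 0.0812987] × [0.0194205] = 0.00157886
  L_C = [(1/(1.03·√(2π)))·exp(−(4.7−6.85)²/(2·1.03²)) = 0.387323·exp(-2.17857) = 0.043846] × [0.14379] = 0.00630461
Multiply by the mixture weights:
  P(Z=A)·L_A = 0.20 × 3.90296e-15 = 7.80593e-16
  P(Z=B)·L_B = 0.26 × 0.00157886 = 0.000410503
  P(Z=C)·L_C = 0.54 × 0.00630461 = 0.00340449
Normaliser: 7.80593e-16 + 0.000410503 + 0.00340449 = 0.003815
P(Population C | x) ≈ 0.892

0.892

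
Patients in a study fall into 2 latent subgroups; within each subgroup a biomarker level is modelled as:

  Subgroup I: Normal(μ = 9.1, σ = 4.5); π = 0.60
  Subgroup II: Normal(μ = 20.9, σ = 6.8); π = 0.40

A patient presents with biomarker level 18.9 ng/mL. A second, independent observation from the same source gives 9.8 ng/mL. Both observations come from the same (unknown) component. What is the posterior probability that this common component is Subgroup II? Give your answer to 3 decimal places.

By Bayes' theorem, P(k | x) = P(Z=k) f_k(x) / Σ_j P(Z=j) f_j(x).
Since both observations come from the same component, the likelihood for component k is f_k(x₁)·f_k(x₂).
  L_I = [(1/(4.5·√(2π)))·exp(−(18.9−9.1)²/(2·4.5²)) = 0.088654·exp(-2.37136) = 0.00827618] × [0.0875877] = 0.000724891
  L_II = [(1/(6.8·√(2π)))·exp(−(18.9−20.9)²/(2·6.8²)) = 0.058668·exp(-0.04325) = 0.0561845] × [0.0154809] = 0.000869786
Unnormalised posteriors:
  P(Z=I)·L_I = 0.60 × 0.000724891 = 0.000434935
  P(Z=II)·L_II = 0.40 × 0.000869786 = 0.000347915
Normaliser: 0.000434935 + 0.000347915 = 0.000782849
P(Subgroup II | x₁, x₂) = 0.000347915 / 0.000782849 ≈ 0.444

0.444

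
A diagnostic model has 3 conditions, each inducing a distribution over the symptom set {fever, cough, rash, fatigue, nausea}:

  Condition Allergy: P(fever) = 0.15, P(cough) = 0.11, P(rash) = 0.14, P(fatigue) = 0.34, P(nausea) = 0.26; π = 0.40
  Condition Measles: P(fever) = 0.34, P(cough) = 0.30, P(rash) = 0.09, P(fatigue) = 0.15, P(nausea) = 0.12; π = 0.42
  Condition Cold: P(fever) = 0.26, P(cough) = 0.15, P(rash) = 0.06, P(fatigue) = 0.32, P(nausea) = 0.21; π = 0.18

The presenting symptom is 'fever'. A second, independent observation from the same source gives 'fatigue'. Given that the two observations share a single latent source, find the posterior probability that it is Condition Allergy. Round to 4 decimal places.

Apply Bayes' rule: the posterior for each component is proportional to its prior times its likelihood at x.
Since both observations come from the same component, the likelihood for component k is f_k(x₁)·f_k(x₂).
  p_Allergy = [P(fever | comp) = 0.15] × [0.34] = 0.051
  p_Measles = [P(fever | comp) = 0.34] × [0.15] = 0.051
  p_Cold = [P(fever | comp) = 0.26] × [0.32] = 0.0832
Multiply by the mixture weights:
  P(Z=Allergy)·p_Allergy = 0.40 × 0.051 = 0.0204
  P(Z=Measles)·p_Measles = 0.42 × 0.051 = 0.02142
  P(Z=Cold)·p_Cold = 0.18 × 0.0832 = 0.014976
Marginal: 0.0204 + 0.02142 + 0.014976 = 0.056796
So the posterior for Condition Allergy is 0.0204 / 0.056796 ≈ 0.3592.

0.3592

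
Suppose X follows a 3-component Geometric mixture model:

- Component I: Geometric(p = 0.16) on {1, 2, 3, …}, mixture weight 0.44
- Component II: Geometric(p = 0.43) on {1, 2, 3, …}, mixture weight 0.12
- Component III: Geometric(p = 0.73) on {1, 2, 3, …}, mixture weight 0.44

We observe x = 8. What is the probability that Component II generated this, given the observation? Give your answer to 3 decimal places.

The responsibility of component k is π_k f_k(x) divided by Σ_j π_j f_j(x).
Component likelihoods at x = 8:
  L_I = 0.16·(1−0.16)^7 = 0.16·0.29509 = 0.0472145
  L_II = 0.43·(1−0.43)^7 = 0.43·0.019549 = 0.00840606
  L_III = 0.73·(1−0.73)^7 = 0.73·0.000104604 = 7.63606e-05
Weight by the priors:
  π_I·L_I = 0.44 × 0.0472145 = 0.0207744
  π_II·L_II = 0.12 × 0.00840606 = 0.00100873
  π_III·L_III = 0.44 × 7.63606e-05 = 3.35987e-05
Sum: 0.0207744 + 0.00100873 + 3.35987e-05 = 0.0218167
Responsibility of Component II: 0.00100873 / 0.0218167 ≈ 0.046

0.046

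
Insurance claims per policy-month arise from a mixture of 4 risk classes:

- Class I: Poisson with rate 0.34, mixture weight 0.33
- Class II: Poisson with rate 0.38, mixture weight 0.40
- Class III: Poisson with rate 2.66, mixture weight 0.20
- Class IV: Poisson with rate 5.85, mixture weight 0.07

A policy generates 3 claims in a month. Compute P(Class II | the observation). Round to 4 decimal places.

0.0458

By Bayes' theorem, P(k | x) = P(Z=k) f_k(x) / Σ_j P(Z=j) f_j(x).
Component likelihoods at x = 3 claims:
  L_I = e^(−0.34)·0.34^3/3! = 0.00466257
  L_II = e^(−0.38)·0.38^3/3! = 0.00625414
  L_III = e^(−2.66)·2.66^3/3! = 0.219417
  L_IV = e^(−5.85)·5.85^3/3! = 0.0960934
Weight by the priors:
  P(Z=I)·L_I = 0.33 × 0.00466257 = 0.00153865
  P(Z=II)·L_II = 0.40 × 0.00625414 = 0.00250166
  P(Z=III)·L_III = 0.20 × 0.219417 = 0.0438834
  P(Z=IV)·L_IV = 0.07 × 0.0960934 = 0.00672654
Marginal: 0.00153865 + 0.00250166 + 0.0438834 + 0.00672654 = 0.0546502
P(Class II | x) = 0.00250166 / 0.0546502 ≈ 0.0458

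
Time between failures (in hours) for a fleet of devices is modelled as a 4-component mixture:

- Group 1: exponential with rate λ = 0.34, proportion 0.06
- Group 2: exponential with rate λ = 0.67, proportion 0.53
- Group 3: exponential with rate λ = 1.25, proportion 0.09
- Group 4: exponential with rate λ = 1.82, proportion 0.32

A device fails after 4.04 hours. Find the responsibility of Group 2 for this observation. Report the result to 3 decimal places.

0.791

P(component k | x) = P(Z=k)·f_k(x) / marginal(x), where marginal(x) = Σ_j P(Z=j)·f_j(x).
Component likelihoods at x = 4.04 hours:
  L_1 = 0.0860859
  L_2 = 0.0447225
  L_3 = 0.00801167
  L_4 = 0.00116625
Unnormalised posteriors:
  P(Z=1)·L_1 = 0.06 × 0.0860859 = 0.00516515
  P(Z=2)·L_2 = 0.53 × 0.0447225 = 0.0237029
  P(Z=3)·L_3 = 0.09 × 0.00801167 = 0.00072105
  P(Z=4)·L_4 = 0.32 × 0.00116625 = 0.000373199
Sum: 0.00516515 + 0.0237029 + 0.00072105 + 0.000373199 = 0.0299624
P(Group 2 | 4.04 hours) ≈ 0.791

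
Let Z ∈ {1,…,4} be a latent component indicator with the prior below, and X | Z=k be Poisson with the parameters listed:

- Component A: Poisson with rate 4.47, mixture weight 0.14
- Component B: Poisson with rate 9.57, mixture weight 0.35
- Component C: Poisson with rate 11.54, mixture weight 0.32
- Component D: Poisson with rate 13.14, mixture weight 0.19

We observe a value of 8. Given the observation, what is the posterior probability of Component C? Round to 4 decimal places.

By Bayes' theorem, P(k | x) = π_k f_k(x) / Σ_j π_j f_j(x).
Evaluate each component's likelihood at the observed value:
  p_A = 0.0452526
  p_B = 0.12178
  p_C = 0.075922
  p_D = 0.0433125
Unnormalised posteriors:
  π_A·p_A = 0.14 × 0.0452526 = 0.00633536
  π_B·p_B = 0.35 × 0.12178 = 0.0426231
  π_C·p_C = 0.32 × 0.075922 = 0.024295
  π_D·p_D = 0.19 × 0.0433125 = 0.00822937
Marginal: 0.00633536 + 0.0426231 + 0.024295 + 0.00822937 = 0.0814828
So the posterior for Component C is 0.024295 / 0.0814828 ≈ 0.2982.

0.2982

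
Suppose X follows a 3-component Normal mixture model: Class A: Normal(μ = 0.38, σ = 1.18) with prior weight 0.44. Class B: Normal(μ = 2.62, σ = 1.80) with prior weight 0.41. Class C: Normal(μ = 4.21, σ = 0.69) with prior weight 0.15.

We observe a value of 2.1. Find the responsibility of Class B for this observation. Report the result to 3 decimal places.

The responsibility of component k is w_k f_k(x) divided by Σ_j w_j f_j(x).
Evaluate each component's likelihood at the observed value:
  f_A = (1/(1.18·√(2π)))·exp(−(2.1−0.38)²/(2·1.18²)) = 0.338087·exp(-1.06234) = 0.116859
  f_B = (1/(1.80·√(2π)))·exp(−(2.1−2.62)²/(2·1.80²)) = 0.221635·exp(-0.04173) = 0.212576
  f_C = (1/(0.69·√(2π)))·exp(−(2.1−4.21)²/(2·0.69²)) = 0.578177·exp(-4.67559) = 0.00538861
Prior × likelihood for each component:
  w_A·f_A = 0.44 × 0.116859 = 0.0514177
  w_B·f_B = 0.41 × 0.212576 = 0.0871563
  w_C·f_C = 0.15 × 0.00538861 = 0.000808291
Normaliser: 0.0514177 + 0.0871563 + 0.000808291 = 0.139382
P(Class B | data) ≈ 0.625

0.625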